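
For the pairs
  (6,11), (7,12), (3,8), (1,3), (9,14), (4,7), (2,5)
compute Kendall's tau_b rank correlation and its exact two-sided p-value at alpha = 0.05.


Step 1: Enumerate the 21 unordered pairs (i,j) with i<j and classify each by sign(x_j-x_i) * sign(y_j-y_i).
  (1,2):dx=+1,dy=+1->C; (1,3):dx=-3,dy=-3->C; (1,4):dx=-5,dy=-8->C; (1,5):dx=+3,dy=+3->C
  (1,6):dx=-2,dy=-4->C; (1,7):dx=-4,dy=-6->C; (2,3):dx=-4,dy=-4->C; (2,4):dx=-6,dy=-9->C
  (2,5):dx=+2,dy=+2->C; (2,6):dx=-3,dy=-5->C; (2,7):dx=-5,dy=-7->C; (3,4):dx=-2,dy=-5->C
  (3,5):dx=+6,dy=+6->C; (3,6):dx=+1,dy=-1->D; (3,7):dx=-1,dy=-3->C; (4,5):dx=+8,dy=+11->C
  (4,6):dx=+3,dy=+4->C; (4,7):dx=+1,dy=+2->C; (5,6):dx=-5,dy=-7->C; (5,7):dx=-7,dy=-9->C
  (6,7):dx=-2,dy=-2->C
Step 2: C = 20, D = 1, total pairs = 21.
Step 3: tau = (C - D)/(n(n-1)/2) = (20 - 1)/21 = 0.904762.
Step 4: Exact two-sided p-value (enumerate n! = 5040 permutations of y under H0): p = 0.002778.
Step 5: alpha = 0.05. reject H0.

tau_b = 0.9048 (C=20, D=1), p = 0.002778, reject H0.


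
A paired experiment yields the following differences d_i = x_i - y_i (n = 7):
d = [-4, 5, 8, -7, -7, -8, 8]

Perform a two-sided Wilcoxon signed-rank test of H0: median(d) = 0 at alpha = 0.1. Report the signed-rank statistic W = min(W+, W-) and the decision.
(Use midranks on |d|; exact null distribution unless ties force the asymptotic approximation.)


Step 1: Drop any zero differences (none here) and take |d_i|.
|d| = [4, 5, 8, 7, 7, 8, 8]
Step 2: Midrank |d_i| (ties get averaged ranks).
ranks: |4|->1, |5|->2, |8|->6, |7|->3.5, |7|->3.5, |8|->6, |8|->6
Step 3: Attach original signs; sum ranks with positive sign and with negative sign.
W+ = 2 + 6 + 6 = 14
W- = 1 + 3.5 + 3.5 + 6 = 14
(Check: W+ + W- = 28 should equal n(n+1)/2 = 28.)
Step 4: Test statistic W = min(W+, W-) = 14.
Step 5: Ties in |d|, so use the tie-corrected normal approximation.
        E[W] = n(n+1)/4 = 7*8/4 = 14.
        Tie groups: |d|=7 (t=2), |d|=8 (t=3); sum(t^3 - t) = 30.
        Var[W] = n(n+1)(2n+1)/24 - sum(t^3-t)/48 = 840/24 - 30/48 = 34.375.
        z = (W - E[W]) / sqrt(Var[W]) = (14 - 14) / 5.8630 = 0.0000.
        Two-sided p = 2*Phi(z) = 1.000000.
Step 6: alpha = 0.1. fail to reject H0.

W+ = 14, W- = 14, W = min = 14, p = 1.000000, fail to reject H0.


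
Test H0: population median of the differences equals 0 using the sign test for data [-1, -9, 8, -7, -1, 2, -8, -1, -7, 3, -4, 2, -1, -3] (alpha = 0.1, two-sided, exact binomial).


Step 1: Discard zero differences. Original n = 14; n_eff = number of nonzero differences = 14.
Nonzero differences (with sign): -1, -9, +8, -7, -1, +2, -8, -1, -7, +3, -4, +2, -1, -3
Step 2: Count signs: positive = 4, negative = 10.
Step 3: Under H0: P(positive) = 0.5, so the number of positives S ~ Bin(14, 0.5).
Step 4: Two-sided exact p-value = sum of Bin(14,0.5) probabilities at or below the observed probability = 0.179565.
Step 5: alpha = 0.1. fail to reject H0.

n_eff = 14, pos = 4, neg = 10, p = 0.179565, fail to reject H0.


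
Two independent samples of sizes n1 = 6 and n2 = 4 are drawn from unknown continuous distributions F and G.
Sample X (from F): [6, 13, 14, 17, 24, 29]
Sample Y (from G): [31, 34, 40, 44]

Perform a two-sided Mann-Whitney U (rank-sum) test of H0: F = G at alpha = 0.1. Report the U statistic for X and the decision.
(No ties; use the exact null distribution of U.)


Step 1: Combine and sort all 10 observations; assign midranks.
sorted (value, group): (6,X), (13,X), (14,X), (17,X), (24,X), (29,X), (31,Y), (34,Y), (40,Y), (44,Y)
ranks: 6->1, 13->2, 14->3, 17->4, 24->5, 29->6, 31->7, 34->8, 40->9, 44->10
Step 2: Rank sum for X: R1 = 1 + 2 + 3 + 4 + 5 + 6 = 21.
Step 3: U_X = R1 - n1(n1+1)/2 = 21 - 6*7/2 = 21 - 21 = 0.
       U_Y = n1*n2 - U_X = 24 - 0 = 24.
Step 4: No ties, so the exact null distribution of U (based on enumerating the C(10,6) = 210 equally likely rank assignments) gives the two-sided p-value.
Step 5: p-value = 0.009524; compare to alpha = 0.1. reject H0.

U_X = 0, p = 0.009524, reject H0 at alpha = 0.1.


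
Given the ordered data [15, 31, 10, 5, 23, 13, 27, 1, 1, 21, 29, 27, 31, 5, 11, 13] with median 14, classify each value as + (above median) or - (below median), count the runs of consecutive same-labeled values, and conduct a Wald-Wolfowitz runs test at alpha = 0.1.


Step 1: Compute median = 14; label A = above, B = below.
Labels in order: AABBABABBAAAABBB  (n_A = 8, n_B = 8)
Step 2: Count runs R = 8.
Step 3: Under H0 (random ordering), E[R] = 2*n_A*n_B/(n_A+n_B) + 1 = 2*8*8/16 + 1 = 9.0000.
        Var[R] = 2*n_A*n_B*(2*n_A*n_B - n_A - n_B) / ((n_A+n_B)^2 * (n_A+n_B-1)) = 14336/3840 = 3.7333.
        SD[R] = 1.9322.
Step 4: Continuity-corrected z = (R + 0.5 - E[R]) / SD[R] = (8 + 0.5 - 9.0000) / 1.9322 = -0.2588.
Step 5: Two-sided p-value via normal approximation = 2*(1 - Phi(|z|)) = 0.795809.
Step 6: alpha = 0.1. fail to reject H0.

R = 8, z = -0.2588, p = 0.795809, fail to reject H0.


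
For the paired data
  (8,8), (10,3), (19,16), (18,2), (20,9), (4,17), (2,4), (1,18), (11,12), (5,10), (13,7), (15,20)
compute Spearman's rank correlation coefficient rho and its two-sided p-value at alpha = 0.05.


Step 1: Rank x and y separately (midranks; no ties here).
rank(x): 8->5, 10->6, 19->11, 18->10, 20->12, 4->3, 2->2, 1->1, 11->7, 5->4, 13->8, 15->9
rank(y): 8->5, 3->2, 16->9, 2->1, 9->6, 17->10, 4->3, 18->11, 12->8, 10->7, 7->4, 20->12
Step 2: d_i = R_x(i) - R_y(i); compute d_i^2.
  (5-5)^2=0, (6-2)^2=16, (11-9)^2=4, (10-1)^2=81, (12-6)^2=36, (3-10)^2=49, (2-3)^2=1, (1-11)^2=100, (7-8)^2=1, (4-7)^2=9, (8-4)^2=16, (9-12)^2=9
sum(d^2) = 322.
Step 3: rho = 1 - 6*322 / (12*(12^2 - 1)) = 1 - 1932/1716 = -0.125874.
Step 4: Under H0, t = rho * sqrt((n-2)/(1-rho^2)) = -0.4012 ~ t(10).
Step 5: Two-sided p-value from the t-distribution with 10 df = 0.696683.
Step 6: alpha = 0.05. fail to reject H0.

rho = -0.1259, p = 0.696683, fail to reject H0 at alpha = 0.05.


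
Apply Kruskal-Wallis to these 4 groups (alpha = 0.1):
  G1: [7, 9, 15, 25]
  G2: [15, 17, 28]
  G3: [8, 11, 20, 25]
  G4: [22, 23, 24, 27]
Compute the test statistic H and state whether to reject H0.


Step 1: Combine all N = 15 observations and assign midranks.
sorted (value, group, rank): (7,G1,1), (8,G3,2), (9,G1,3), (11,G3,4), (15,G1,5.5), (15,G2,5.5), (17,G2,7), (20,G3,8), (22,G4,9), (23,G4,10), (24,G4,11), (25,G1,12.5), (25,G3,12.5), (27,G4,14), (28,G2,15)
Step 2: Sum ranks within each group.
R_1 = 22 (n_1 = 4)
R_2 = 27.5 (n_2 = 3)
R_3 = 26.5 (n_3 = 4)
R_4 = 44 (n_4 = 4)
Step 3: H = 12/(N(N+1)) * sum(R_i^2/n_i) - 3(N+1)
     = 12/(15*16) * (22^2/4 + 27.5^2/3 + 26.5^2/4 + 44^2/4) - 3*16
     = 0.050000 * 1032.65 - 48
     = 3.632292.
Step 4: Ties present; correction factor C = 1 - 12/(15^3 - 15) = 0.996429. Corrected H = 3.632292 / 0.996429 = 3.645311.
Step 5: Under H0, H ~ chi^2(3); p-value = 0.302399.
Step 6: alpha = 0.1. fail to reject H0.

H = 3.6453, df = 3, p = 0.302399, fail to reject H0.


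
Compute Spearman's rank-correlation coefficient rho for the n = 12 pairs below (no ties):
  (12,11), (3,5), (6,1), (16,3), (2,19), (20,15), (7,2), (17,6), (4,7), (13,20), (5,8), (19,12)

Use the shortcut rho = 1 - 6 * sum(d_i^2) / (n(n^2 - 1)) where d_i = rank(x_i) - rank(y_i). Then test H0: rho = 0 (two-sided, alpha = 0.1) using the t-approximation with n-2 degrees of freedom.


Step 1: Rank x and y separately (midranks; no ties here).
rank(x): 12->7, 3->2, 6->5, 16->9, 2->1, 20->12, 7->6, 17->10, 4->3, 13->8, 5->4, 19->11
rank(y): 11->8, 5->4, 1->1, 3->3, 19->11, 15->10, 2->2, 6->5, 7->6, 20->12, 8->7, 12->9
Step 2: d_i = R_x(i) - R_y(i); compute d_i^2.
  (7-8)^2=1, (2-4)^2=4, (5-1)^2=16, (9-3)^2=36, (1-11)^2=100, (12-10)^2=4, (6-2)^2=16, (10-5)^2=25, (3-6)^2=9, (8-12)^2=16, (4-7)^2=9, (11-9)^2=4
sum(d^2) = 240.
Step 3: rho = 1 - 6*240 / (12*(12^2 - 1)) = 1 - 1440/1716 = 0.160839.
Step 4: Under H0, t = rho * sqrt((n-2)/(1-rho^2)) = 0.5153 ~ t(10).
Step 5: Two-sided p-value from the t-distribution with 10 df = 0.617523.
Step 6: alpha = 0.1. fail to reject H0.

rho = 0.1608, p = 0.617523, fail to reject H0 at alpha = 0.1.


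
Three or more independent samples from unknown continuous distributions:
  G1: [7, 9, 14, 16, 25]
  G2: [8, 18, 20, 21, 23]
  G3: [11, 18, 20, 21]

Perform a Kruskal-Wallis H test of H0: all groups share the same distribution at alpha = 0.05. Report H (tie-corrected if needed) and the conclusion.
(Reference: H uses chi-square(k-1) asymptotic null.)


Step 1: Combine all N = 14 observations and assign midranks.
sorted (value, group, rank): (7,G1,1), (8,G2,2), (9,G1,3), (11,G3,4), (14,G1,5), (16,G1,6), (18,G2,7.5), (18,G3,7.5), (20,G2,9.5), (20,G3,9.5), (21,G2,11.5), (21,G3,11.5), (23,G2,13), (25,G1,14)
Step 2: Sum ranks within each group.
R_1 = 29 (n_1 = 5)
R_2 = 43.5 (n_2 = 5)
R_3 = 32.5 (n_3 = 4)
Step 3: H = 12/(N(N+1)) * sum(R_i^2/n_i) - 3(N+1)
     = 12/(14*15) * (29^2/5 + 43.5^2/5 + 32.5^2/4) - 3*15
     = 0.057143 * 810.712 - 45
     = 1.326429.
Step 4: Ties present; correction factor C = 1 - 18/(14^3 - 14) = 0.993407. Corrected H = 1.326429 / 0.993407 = 1.335232.
Step 5: Under H0, H ~ chi^2(2); p-value = 0.512930.
Step 6: alpha = 0.05. fail to reject H0.

H = 1.3352, df = 2, p = 0.512930, fail to reject H0.


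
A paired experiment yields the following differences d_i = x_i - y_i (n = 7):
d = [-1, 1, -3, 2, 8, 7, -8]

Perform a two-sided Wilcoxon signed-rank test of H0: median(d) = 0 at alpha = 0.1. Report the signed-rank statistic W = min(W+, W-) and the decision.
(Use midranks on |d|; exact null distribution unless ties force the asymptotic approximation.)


Step 1: Drop any zero differences (none here) and take |d_i|.
|d| = [1, 1, 3, 2, 8, 7, 8]
Step 2: Midrank |d_i| (ties get averaged ranks).
ranks: |1|->1.5, |1|->1.5, |3|->4, |2|->3, |8|->6.5, |7|->5, |8|->6.5
Step 3: Attach original signs; sum ranks with positive sign and with negative sign.
W+ = 1.5 + 3 + 6.5 + 5 = 16
W- = 1.5 + 4 + 6.5 = 12
(Check: W+ + W- = 28 should equal n(n+1)/2 = 28.)
Step 4: Test statistic W = min(W+, W-) = 12.
Step 5: Ties in |d|, so use the tie-corrected normal approximation.
        E[W] = n(n+1)/4 = 7*8/4 = 14.
        Tie groups: |d|=1 (t=2), |d|=8 (t=2); sum(t^3 - t) = 12.
        Var[W] = n(n+1)(2n+1)/24 - sum(t^3-t)/48 = 840/24 - 12/48 = 34.75.
        z = (W - E[W]) / sqrt(Var[W]) = (12 - 14) / 5.8949 = -0.3393.
        Two-sided p = 2*Phi(z) = 0.734402.
Step 6: alpha = 0.1. fail to reject H0.

W+ = 16, W- = 12, W = min = 12, p = 0.734402, fail to reject H0.


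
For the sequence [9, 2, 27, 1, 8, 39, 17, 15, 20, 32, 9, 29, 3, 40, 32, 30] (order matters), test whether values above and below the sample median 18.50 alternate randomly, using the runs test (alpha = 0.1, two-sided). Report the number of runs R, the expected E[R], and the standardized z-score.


Step 1: Compute median = 18.50; label A = above, B = below.
Labels in order: BBABBABBAABABAAA  (n_A = 8, n_B = 8)
Step 2: Count runs R = 10.
Step 3: Under H0 (random ordering), E[R] = 2*n_A*n_B/(n_A+n_B) + 1 = 2*8*8/16 + 1 = 9.0000.
        Var[R] = 2*n_A*n_B*(2*n_A*n_B - n_A - n_B) / ((n_A+n_B)^2 * (n_A+n_B-1)) = 14336/3840 = 3.7333.
        SD[R] = 1.9322.
Step 4: Continuity-corrected z = (R - 0.5 - E[R]) / SD[R] = (10 - 0.5 - 9.0000) / 1.9322 = 0.2588.
Step 5: Two-sided p-value via normal approximation = 2*(1 - Phi(|z|)) = 0.795809.
Step 6: alpha = 0.1. fail to reject H0.

R = 10, z = 0.2588, p = 0.795809, fail to reject H0.


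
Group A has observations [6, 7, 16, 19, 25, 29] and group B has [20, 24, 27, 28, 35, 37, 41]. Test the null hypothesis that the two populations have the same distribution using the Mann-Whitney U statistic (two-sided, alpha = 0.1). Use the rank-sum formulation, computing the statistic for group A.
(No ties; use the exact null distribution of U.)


Step 1: Combine and sort all 13 observations; assign midranks.
sorted (value, group): (6,X), (7,X), (16,X), (19,X), (20,Y), (24,Y), (25,X), (27,Y), (28,Y), (29,X), (35,Y), (37,Y), (41,Y)
ranks: 6->1, 7->2, 16->3, 19->4, 20->5, 24->6, 25->7, 27->8, 28->9, 29->10, 35->11, 37->12, 41->13
Step 2: Rank sum for X: R1 = 1 + 2 + 3 + 4 + 7 + 10 = 27.
Step 3: U_X = R1 - n1(n1+1)/2 = 27 - 6*7/2 = 27 - 21 = 6.
       U_Y = n1*n2 - U_X = 42 - 6 = 36.
Step 4: No ties, so the exact null distribution of U (based on enumerating the C(13,6) = 1716 equally likely rank assignments) gives the two-sided p-value.
Step 5: p-value = 0.034965; compare to alpha = 0.1. reject H0.

U_X = 6, p = 0.034965, reject H0 at alpha = 0.1.


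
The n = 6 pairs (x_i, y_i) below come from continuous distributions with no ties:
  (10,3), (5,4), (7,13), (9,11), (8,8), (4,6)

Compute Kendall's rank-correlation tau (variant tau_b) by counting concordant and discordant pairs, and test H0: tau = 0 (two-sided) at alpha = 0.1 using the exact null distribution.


Step 1: Enumerate the 15 unordered pairs (i,j) with i<j and classify each by sign(x_j-x_i) * sign(y_j-y_i).
  (1,2):dx=-5,dy=+1->D; (1,3):dx=-3,dy=+10->D; (1,4):dx=-1,dy=+8->D; (1,5):dx=-2,dy=+5->D
  (1,6):dx=-6,dy=+3->D; (2,3):dx=+2,dy=+9->C; (2,4):dx=+4,dy=+7->C; (2,5):dx=+3,dy=+4->C
  (2,6):dx=-1,dy=+2->D; (3,4):dx=+2,dy=-2->D; (3,5):dx=+1,dy=-5->D; (3,6):dx=-3,dy=-7->C
  (4,5):dx=-1,dy=-3->C; (4,6):dx=-5,dy=-5->C; (5,6):dx=-4,dy=-2->C
Step 2: C = 7, D = 8, total pairs = 15.
Step 3: tau = (C - D)/(n(n-1)/2) = (7 - 8)/15 = -0.066667.
Step 4: Exact two-sided p-value (enumerate n! = 720 permutations of y under H0): p = 1.000000.
Step 5: alpha = 0.1. fail to reject H0.

tau_b = -0.0667 (C=7, D=8), p = 1.000000, fail to reject H0.


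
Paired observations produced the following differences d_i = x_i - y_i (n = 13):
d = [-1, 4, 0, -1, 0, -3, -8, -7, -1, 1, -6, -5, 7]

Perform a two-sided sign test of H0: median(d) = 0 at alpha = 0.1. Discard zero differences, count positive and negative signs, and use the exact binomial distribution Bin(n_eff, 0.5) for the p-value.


Step 1: Discard zero differences. Original n = 13; n_eff = number of nonzero differences = 11.
Nonzero differences (with sign): -1, +4, -1, -3, -8, -7, -1, +1, -6, -5, +7
Step 2: Count signs: positive = 3, negative = 8.
Step 3: Under H0: P(positive) = 0.5, so the number of positives S ~ Bin(11, 0.5).
Step 4: Two-sided exact p-value = sum of Bin(11,0.5) probabilities at or below the observed probability = 0.226562.
Step 5: alpha = 0.1. fail to reject H0.

n_eff = 11, pos = 3, neg = 8, p = 0.226562, fail to reject H0.


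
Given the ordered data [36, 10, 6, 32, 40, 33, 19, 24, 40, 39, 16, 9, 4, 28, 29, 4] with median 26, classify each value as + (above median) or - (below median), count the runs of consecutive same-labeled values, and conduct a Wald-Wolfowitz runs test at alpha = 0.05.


Step 1: Compute median = 26; label A = above, B = below.
Labels in order: ABBAAABBAABBBAAB  (n_A = 8, n_B = 8)
Step 2: Count runs R = 8.
Step 3: Under H0 (random ordering), E[R] = 2*n_A*n_B/(n_A+n_B) + 1 = 2*8*8/16 + 1 = 9.0000.
        Var[R] = 2*n_A*n_B*(2*n_A*n_B - n_A - n_B) / ((n_A+n_B)^2 * (n_A+n_B-1)) = 14336/3840 = 3.7333.
        SD[R] = 1.9322.
Step 4: Continuity-corrected z = (R + 0.5 - E[R]) / SD[R] = (8 + 0.5 - 9.0000) / 1.9322 = -0.2588.
Step 5: Two-sided p-value via normal approximation = 2*(1 - Phi(|z|)) = 0.795809.
Step 6: alpha = 0.05. fail to reject H0.

R = 8, z = -0.2588, p = 0.795809, fail to reject H0.


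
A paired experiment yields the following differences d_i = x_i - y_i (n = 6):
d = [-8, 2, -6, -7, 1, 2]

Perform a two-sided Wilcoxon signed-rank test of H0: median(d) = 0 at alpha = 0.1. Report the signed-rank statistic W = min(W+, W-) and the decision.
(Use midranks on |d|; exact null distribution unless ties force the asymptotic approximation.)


Step 1: Drop any zero differences (none here) and take |d_i|.
|d| = [8, 2, 6, 7, 1, 2]
Step 2: Midrank |d_i| (ties get averaged ranks).
ranks: |8|->6, |2|->2.5, |6|->4, |7|->5, |1|->1, |2|->2.5
Step 3: Attach original signs; sum ranks with positive sign and with negative sign.
W+ = 2.5 + 1 + 2.5 = 6
W- = 6 + 4 + 5 = 15
(Check: W+ + W- = 21 should equal n(n+1)/2 = 21.)
Step 4: Test statistic W = min(W+, W-) = 6.
Step 5: Ties in |d|, so use the tie-corrected normal approximation.
        E[W] = n(n+1)/4 = 6*7/4 = 10.5.
        Tie groups: |d|=2 (t=2); sum(t^3 - t) = 6.
        Var[W] = n(n+1)(2n+1)/24 - sum(t^3-t)/48 = 546/24 - 6/48 = 22.625.
        z = (W - E[W]) / sqrt(Var[W]) = (6 - 10.5) / 4.7566 = -0.9461.
        Two-sided p = 2*Phi(z) = 0.344118.
Step 6: alpha = 0.1. fail to reject H0.

W+ = 6, W- = 15, W = min = 6, p = 0.344118, fail to reject H0.


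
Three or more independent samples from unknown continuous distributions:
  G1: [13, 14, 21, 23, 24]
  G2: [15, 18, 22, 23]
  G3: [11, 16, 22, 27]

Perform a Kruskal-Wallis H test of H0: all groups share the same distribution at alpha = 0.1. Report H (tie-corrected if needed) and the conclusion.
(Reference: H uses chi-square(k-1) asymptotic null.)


Step 1: Combine all N = 13 observations and assign midranks.
sorted (value, group, rank): (11,G3,1), (13,G1,2), (14,G1,3), (15,G2,4), (16,G3,5), (18,G2,6), (21,G1,7), (22,G2,8.5), (22,G3,8.5), (23,G1,10.5), (23,G2,10.5), (24,G1,12), (27,G3,13)
Step 2: Sum ranks within each group.
R_1 = 34.5 (n_1 = 5)
R_2 = 29 (n_2 = 4)
R_3 = 27.5 (n_3 = 4)
Step 3: H = 12/(N(N+1)) * sum(R_i^2/n_i) - 3(N+1)
     = 12/(13*14) * (34.5^2/5 + 29^2/4 + 27.5^2/4) - 3*14
     = 0.065934 * 637.362 - 42
     = 0.023901.
Step 4: Ties present; correction factor C = 1 - 12/(13^3 - 13) = 0.994505. Corrected H = 0.023901 / 0.994505 = 0.024033.
Step 5: Under H0, H ~ chi^2(2); p-value = 0.988055.
Step 6: alpha = 0.1. fail to reject H0.

H = 0.0240, df = 2, p = 0.988055, fail to reject H0.


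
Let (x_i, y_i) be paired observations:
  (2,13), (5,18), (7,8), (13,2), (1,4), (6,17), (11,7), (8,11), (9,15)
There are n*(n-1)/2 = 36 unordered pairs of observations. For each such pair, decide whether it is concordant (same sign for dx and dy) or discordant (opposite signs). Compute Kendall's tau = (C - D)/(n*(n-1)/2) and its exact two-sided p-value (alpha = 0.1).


Step 1: Enumerate the 36 unordered pairs (i,j) with i<j and classify each by sign(x_j-x_i) * sign(y_j-y_i).
  (1,2):dx=+3,dy=+5->C; (1,3):dx=+5,dy=-5->D; (1,4):dx=+11,dy=-11->D; (1,5):dx=-1,dy=-9->C
  (1,6):dx=+4,dy=+4->C; (1,7):dx=+9,dy=-6->D; (1,8):dx=+6,dy=-2->D; (1,9):dx=+7,dy=+2->C
  (2,3):dx=+2,dy=-10->D; (2,4):dx=+8,dy=-16->D; (2,5):dx=-4,dy=-14->C; (2,6):dx=+1,dy=-1->D
  (2,7):dx=+6,dy=-11->D; (2,8):dx=+3,dy=-7->D; (2,9):dx=+4,dy=-3->D; (3,4):dx=+6,dy=-6->D
  (3,5):dx=-6,dy=-4->C; (3,6):dx=-1,dy=+9->D; (3,7):dx=+4,dy=-1->D; (3,8):dx=+1,dy=+3->C
  (3,9):dx=+2,dy=+7->C; (4,5):dx=-12,dy=+2->D; (4,6):dx=-7,dy=+15->D; (4,7):dx=-2,dy=+5->D
  (4,8):dx=-5,dy=+9->D; (4,9):dx=-4,dy=+13->D; (5,6):dx=+5,dy=+13->C; (5,7):dx=+10,dy=+3->C
  (5,8):dx=+7,dy=+7->C; (5,9):dx=+8,dy=+11->C; (6,7):dx=+5,dy=-10->D; (6,8):dx=+2,dy=-6->D
  (6,9):dx=+3,dy=-2->D; (7,8):dx=-3,dy=+4->D; (7,9):dx=-2,dy=+8->D; (8,9):dx=+1,dy=+4->C
Step 2: C = 13, D = 23, total pairs = 36.
Step 3: tau = (C - D)/(n(n-1)/2) = (13 - 23)/36 = -0.277778.
Step 4: Exact two-sided p-value (enumerate n! = 362880 permutations of y under H0): p = 0.358488.
Step 5: alpha = 0.1. fail to reject H0.

tau_b = -0.2778 (C=13, D=23), p = 0.358488, fail to reject H0.


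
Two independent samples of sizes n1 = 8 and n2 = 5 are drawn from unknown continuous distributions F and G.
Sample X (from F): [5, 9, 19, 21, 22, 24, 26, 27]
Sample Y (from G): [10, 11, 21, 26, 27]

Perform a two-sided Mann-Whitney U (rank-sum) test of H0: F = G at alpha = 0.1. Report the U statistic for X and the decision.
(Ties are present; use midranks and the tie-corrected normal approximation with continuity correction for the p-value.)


Step 1: Combine and sort all 13 observations; assign midranks.
sorted (value, group): (5,X), (9,X), (10,Y), (11,Y), (19,X), (21,X), (21,Y), (22,X), (24,X), (26,X), (26,Y), (27,X), (27,Y)
ranks: 5->1, 9->2, 10->3, 11->4, 19->5, 21->6.5, 21->6.5, 22->8, 24->9, 26->10.5, 26->10.5, 27->12.5, 27->12.5
Step 2: Rank sum for X: R1 = 1 + 2 + 5 + 6.5 + 8 + 9 + 10.5 + 12.5 = 54.5.
Step 3: U_X = R1 - n1(n1+1)/2 = 54.5 - 8*9/2 = 54.5 - 36 = 18.5.
       U_Y = n1*n2 - U_X = 40 - 18.5 = 21.5.
Step 4: Ties are present, so use the tie-corrected normal approximation (with continuity correction) for the p-value.
Step 5: p-value = 0.883138; compare to alpha = 0.1. fail to reject H0.

U_X = 18.5, p = 0.883138, fail to reject H0 at alpha = 0.1.


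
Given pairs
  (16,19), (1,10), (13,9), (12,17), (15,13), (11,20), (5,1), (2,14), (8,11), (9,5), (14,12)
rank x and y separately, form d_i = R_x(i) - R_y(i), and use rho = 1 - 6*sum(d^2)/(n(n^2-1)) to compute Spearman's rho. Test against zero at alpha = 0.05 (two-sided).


Step 1: Rank x and y separately (midranks; no ties here).
rank(x): 16->11, 1->1, 13->8, 12->7, 15->10, 11->6, 5->3, 2->2, 8->4, 9->5, 14->9
rank(y): 19->10, 10->4, 9->3, 17->9, 13->7, 20->11, 1->1, 14->8, 11->5, 5->2, 12->6
Step 2: d_i = R_x(i) - R_y(i); compute d_i^2.
  (11-10)^2=1, (1-4)^2=9, (8-3)^2=25, (7-9)^2=4, (10-7)^2=9, (6-11)^2=25, (3-1)^2=4, (2-8)^2=36, (4-5)^2=1, (5-2)^2=9, (9-6)^2=9
sum(d^2) = 132.
Step 3: rho = 1 - 6*132 / (11*(11^2 - 1)) = 1 - 792/1320 = 0.400000.
Step 4: Under H0, t = rho * sqrt((n-2)/(1-rho^2)) = 1.3093 ~ t(9).
Step 5: Two-sided p-value from the t-distribution with 9 df = 0.222868.
Step 6: alpha = 0.05. fail to reject H0.

rho = 0.4000, p = 0.222868, fail to reject H0 at alpha = 0.05.


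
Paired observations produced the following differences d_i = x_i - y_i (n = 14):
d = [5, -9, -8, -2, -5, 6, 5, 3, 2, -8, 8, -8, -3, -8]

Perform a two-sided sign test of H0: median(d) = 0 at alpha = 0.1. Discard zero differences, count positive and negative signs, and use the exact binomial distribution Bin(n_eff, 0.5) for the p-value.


Step 1: Discard zero differences. Original n = 14; n_eff = number of nonzero differences = 14.
Nonzero differences (with sign): +5, -9, -8, -2, -5, +6, +5, +3, +2, -8, +8, -8, -3, -8
Step 2: Count signs: positive = 6, negative = 8.
Step 3: Under H0: P(positive) = 0.5, so the number of positives S ~ Bin(14, 0.5).
Step 4: Two-sided exact p-value = sum of Bin(14,0.5) probabilities at or below the observed probability = 0.790527.
Step 5: alpha = 0.1. fail to reject H0.

n_eff = 14, pos = 6, neg = 8, p = 0.790527, fail to reject H0.


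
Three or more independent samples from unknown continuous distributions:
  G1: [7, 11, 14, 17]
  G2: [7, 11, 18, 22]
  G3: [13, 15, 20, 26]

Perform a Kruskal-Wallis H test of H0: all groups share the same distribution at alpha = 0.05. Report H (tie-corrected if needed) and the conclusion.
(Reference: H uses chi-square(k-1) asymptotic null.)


Step 1: Combine all N = 12 observations and assign midranks.
sorted (value, group, rank): (7,G1,1.5), (7,G2,1.5), (11,G1,3.5), (11,G2,3.5), (13,G3,5), (14,G1,6), (15,G3,7), (17,G1,8), (18,G2,9), (20,G3,10), (22,G2,11), (26,G3,12)
Step 2: Sum ranks within each group.
R_1 = 19 (n_1 = 4)
R_2 = 25 (n_2 = 4)
R_3 = 34 (n_3 = 4)
Step 3: H = 12/(N(N+1)) * sum(R_i^2/n_i) - 3(N+1)
     = 12/(12*13) * (19^2/4 + 25^2/4 + 34^2/4) - 3*13
     = 0.076923 * 535.5 - 39
     = 2.192308.
Step 4: Ties present; correction factor C = 1 - 12/(12^3 - 12) = 0.993007. Corrected H = 2.192308 / 0.993007 = 2.207746.
Step 5: Under H0, H ~ chi^2(2); p-value = 0.331584.
Step 6: alpha = 0.05. fail to reject H0.

H = 2.2077, df = 2, p = 0.331584, fail to reject H0.


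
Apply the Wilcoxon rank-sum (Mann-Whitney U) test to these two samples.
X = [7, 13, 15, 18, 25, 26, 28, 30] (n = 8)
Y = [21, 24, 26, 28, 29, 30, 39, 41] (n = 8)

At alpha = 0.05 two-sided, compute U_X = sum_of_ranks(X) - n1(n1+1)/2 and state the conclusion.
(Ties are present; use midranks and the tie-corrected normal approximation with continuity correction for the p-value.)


Step 1: Combine and sort all 16 observations; assign midranks.
sorted (value, group): (7,X), (13,X), (15,X), (18,X), (21,Y), (24,Y), (25,X), (26,X), (26,Y), (28,X), (28,Y), (29,Y), (30,X), (30,Y), (39,Y), (41,Y)
ranks: 7->1, 13->2, 15->3, 18->4, 21->5, 24->6, 25->7, 26->8.5, 26->8.5, 28->10.5, 28->10.5, 29->12, 30->13.5, 30->13.5, 39->15, 41->16
Step 2: Rank sum for X: R1 = 1 + 2 + 3 + 4 + 7 + 8.5 + 10.5 + 13.5 = 49.5.
Step 3: U_X = R1 - n1(n1+1)/2 = 49.5 - 8*9/2 = 49.5 - 36 = 13.5.
       U_Y = n1*n2 - U_X = 64 - 13.5 = 50.5.
Step 4: Ties are present, so use the tie-corrected normal approximation (with continuity correction) for the p-value.
Step 5: p-value = 0.058150; compare to alpha = 0.05. fail to reject H0.

U_X = 13.5, p = 0.058150, fail to reject H0 at alpha = 0.05.


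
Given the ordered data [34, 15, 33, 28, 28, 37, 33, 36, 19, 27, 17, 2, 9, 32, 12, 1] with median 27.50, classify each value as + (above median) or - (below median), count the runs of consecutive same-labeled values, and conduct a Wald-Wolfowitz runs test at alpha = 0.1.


Step 1: Compute median = 27.50; label A = above, B = below.
Labels in order: ABAAAAAABBBBBABB  (n_A = 8, n_B = 8)
Step 2: Count runs R = 6.
Step 3: Under H0 (random ordering), E[R] = 2*n_A*n_B/(n_A+n_B) + 1 = 2*8*8/16 + 1 = 9.0000.
        Var[R] = 2*n_A*n_B*(2*n_A*n_B - n_A - n_B) / ((n_A+n_B)^2 * (n_A+n_B-1)) = 14336/3840 = 3.7333.
        SD[R] = 1.9322.
Step 4: Continuity-corrected z = (R + 0.5 - E[R]) / SD[R] = (6 + 0.5 - 9.0000) / 1.9322 = -1.2939.
Step 5: Two-sided p-value via normal approximation = 2*(1 - Phi(|z|)) = 0.195709.
Step 6: alpha = 0.1. fail to reject H0.

R = 6, z = -1.2939, p = 0.195709, fail to reject H0.


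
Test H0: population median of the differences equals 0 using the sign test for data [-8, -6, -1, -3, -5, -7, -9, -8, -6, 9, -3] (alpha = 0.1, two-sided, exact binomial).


Step 1: Discard zero differences. Original n = 11; n_eff = number of nonzero differences = 11.
Nonzero differences (with sign): -8, -6, -1, -3, -5, -7, -9, -8, -6, +9, -3
Step 2: Count signs: positive = 1, negative = 10.
Step 3: Under H0: P(positive) = 0.5, so the number of positives S ~ Bin(11, 0.5).
Step 4: Two-sided exact p-value = sum of Bin(11,0.5) probabilities at or below the observed probability = 0.011719.
Step 5: alpha = 0.1. reject H0.

n_eff = 11, pos = 1, neg = 10, p = 0.011719, reject H0.


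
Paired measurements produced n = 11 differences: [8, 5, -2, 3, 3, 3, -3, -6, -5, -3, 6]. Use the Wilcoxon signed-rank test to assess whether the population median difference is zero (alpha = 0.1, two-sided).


Step 1: Drop any zero differences (none here) and take |d_i|.
|d| = [8, 5, 2, 3, 3, 3, 3, 6, 5, 3, 6]
Step 2: Midrank |d_i| (ties get averaged ranks).
ranks: |8|->11, |5|->7.5, |2|->1, |3|->4, |3|->4, |3|->4, |3|->4, |6|->9.5, |5|->7.5, |3|->4, |6|->9.5
Step 3: Attach original signs; sum ranks with positive sign and with negative sign.
W+ = 11 + 7.5 + 4 + 4 + 4 + 9.5 = 40
W- = 1 + 4 + 9.5 + 7.5 + 4 = 26
(Check: W+ + W- = 66 should equal n(n+1)/2 = 66.)
Step 4: Test statistic W = min(W+, W-) = 26.
Step 5: Ties in |d|, so use the tie-corrected normal approximation.
        E[W] = n(n+1)/4 = 11*12/4 = 33.
        Tie groups: |d|=3 (t=5), |d|=5 (t=2), |d|=6 (t=2); sum(t^3 - t) = 132.
        Var[W] = n(n+1)(2n+1)/24 - sum(t^3-t)/48 = 3036/24 - 132/48 = 123.75.
        z = (W - E[W]) / sqrt(Var[W]) = (26 - 33) / 11.1243 = -0.6293.
        Two-sided p = 2*Phi(z) = 0.529183.
Step 6: alpha = 0.1. fail to reject H0.

W+ = 40, W- = 26, W = min = 26, p = 0.529183, fail to reject H0.


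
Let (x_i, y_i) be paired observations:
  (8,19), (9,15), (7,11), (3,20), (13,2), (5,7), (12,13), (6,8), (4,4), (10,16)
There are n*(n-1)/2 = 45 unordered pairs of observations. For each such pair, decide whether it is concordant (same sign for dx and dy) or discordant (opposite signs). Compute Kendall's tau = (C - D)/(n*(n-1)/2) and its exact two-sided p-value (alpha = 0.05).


Step 1: Enumerate the 45 unordered pairs (i,j) with i<j and classify each by sign(x_j-x_i) * sign(y_j-y_i).
  (1,2):dx=+1,dy=-4->D; (1,3):dx=-1,dy=-8->C; (1,4):dx=-5,dy=+1->D; (1,5):dx=+5,dy=-17->D
  (1,6):dx=-3,dy=-12->C; (1,7):dx=+4,dy=-6->D; (1,8):dx=-2,dy=-11->C; (1,9):dx=-4,dy=-15->C
  (1,10):dx=+2,dy=-3->D; (2,3):dx=-2,dy=-4->C; (2,4):dx=-6,dy=+5->D; (2,5):dx=+4,dy=-13->D
  (2,6):dx=-4,dy=-8->C; (2,7):dx=+3,dy=-2->D; (2,8):dx=-3,dy=-7->C; (2,9):dx=-5,dy=-11->C
  (2,10):dx=+1,dy=+1->C; (3,4):dx=-4,dy=+9->D; (3,5):dx=+6,dy=-9->D; (3,6):dx=-2,dy=-4->C
  (3,7):dx=+5,dy=+2->C; (3,8):dx=-1,dy=-3->C; (3,9):dx=-3,dy=-7->C; (3,10):dx=+3,dy=+5->C
  (4,5):dx=+10,dy=-18->D; (4,6):dx=+2,dy=-13->D; (4,7):dx=+9,dy=-7->D; (4,8):dx=+3,dy=-12->D
  (4,9):dx=+1,dy=-16->D; (4,10):dx=+7,dy=-4->D; (5,6):dx=-8,dy=+5->D; (5,7):dx=-1,dy=+11->D
  (5,8):dx=-7,dy=+6->D; (5,9):dx=-9,dy=+2->D; (5,10):dx=-3,dy=+14->D; (6,7):dx=+7,dy=+6->C
  (6,8):dx=+1,dy=+1->C; (6,9):dx=-1,dy=-3->C; (6,10):dx=+5,dy=+9->C; (7,8):dx=-6,dy=-5->C
  (7,9):dx=-8,dy=-9->C; (7,10):dx=-2,dy=+3->D; (8,9):dx=-2,dy=-4->C; (8,10):dx=+4,dy=+8->C
  (9,10):dx=+6,dy=+12->C
Step 2: C = 23, D = 22, total pairs = 45.
Step 3: tau = (C - D)/(n(n-1)/2) = (23 - 22)/45 = 0.022222.
Step 4: Exact two-sided p-value (enumerate n! = 3628800 permutations of y under H0): p = 1.000000.
Step 5: alpha = 0.05. fail to reject H0.

tau_b = 0.0222 (C=23, D=22), p = 1.000000, fail to reject H0.


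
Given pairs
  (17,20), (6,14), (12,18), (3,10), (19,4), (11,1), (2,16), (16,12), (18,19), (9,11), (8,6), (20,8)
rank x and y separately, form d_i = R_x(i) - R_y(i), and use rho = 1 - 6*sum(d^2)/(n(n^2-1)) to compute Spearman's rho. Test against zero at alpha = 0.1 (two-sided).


Step 1: Rank x and y separately (midranks; no ties here).
rank(x): 17->9, 6->3, 12->7, 3->2, 19->11, 11->6, 2->1, 16->8, 18->10, 9->5, 8->4, 20->12
rank(y): 20->12, 14->8, 18->10, 10->5, 4->2, 1->1, 16->9, 12->7, 19->11, 11->6, 6->3, 8->4
Step 2: d_i = R_x(i) - R_y(i); compute d_i^2.
  (9-12)^2=9, (3-8)^2=25, (7-10)^2=9, (2-5)^2=9, (11-2)^2=81, (6-1)^2=25, (1-9)^2=64, (8-7)^2=1, (10-11)^2=1, (5-6)^2=1, (4-3)^2=1, (12-4)^2=64
sum(d^2) = 290.
Step 3: rho = 1 - 6*290 / (12*(12^2 - 1)) = 1 - 1740/1716 = -0.013986.
Step 4: Under H0, t = rho * sqrt((n-2)/(1-rho^2)) = -0.0442 ~ t(10).
Step 5: Two-sided p-value from the t-distribution with 10 df = 0.965590.
Step 6: alpha = 0.1. fail to reject H0.

rho = -0.0140, p = 0.965590, fail to reject H0 at alpha = 0.1.


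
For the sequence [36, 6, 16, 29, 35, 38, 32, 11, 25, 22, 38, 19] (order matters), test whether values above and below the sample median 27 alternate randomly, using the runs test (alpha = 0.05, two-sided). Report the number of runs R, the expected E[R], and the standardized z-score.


Step 1: Compute median = 27; label A = above, B = below.
Labels in order: ABBAAAABBBAB  (n_A = 6, n_B = 6)
Step 2: Count runs R = 6.
Step 3: Under H0 (random ordering), E[R] = 2*n_A*n_B/(n_A+n_B) + 1 = 2*6*6/12 + 1 = 7.0000.
        Var[R] = 2*n_A*n_B*(2*n_A*n_B - n_A - n_B) / ((n_A+n_B)^2 * (n_A+n_B-1)) = 4320/1584 = 2.7273.
        SD[R] = 1.6514.
Step 4: Continuity-corrected z = (R + 0.5 - E[R]) / SD[R] = (6 + 0.5 - 7.0000) / 1.6514 = -0.3028.
Step 5: Two-sided p-value via normal approximation = 2*(1 - Phi(|z|)) = 0.762069.
Step 6: alpha = 0.05. fail to reject H0.

R = 6, z = -0.3028, p = 0.762069, fail to reject H0.


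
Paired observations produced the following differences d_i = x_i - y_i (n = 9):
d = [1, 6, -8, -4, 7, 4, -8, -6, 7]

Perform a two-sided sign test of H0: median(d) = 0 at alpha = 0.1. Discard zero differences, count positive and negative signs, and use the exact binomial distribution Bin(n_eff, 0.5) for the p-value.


Step 1: Discard zero differences. Original n = 9; n_eff = number of nonzero differences = 9.
Nonzero differences (with sign): +1, +6, -8, -4, +7, +4, -8, -6, +7
Step 2: Count signs: positive = 5, negative = 4.
Step 3: Under H0: P(positive) = 0.5, so the number of positives S ~ Bin(9, 0.5).
Step 4: Two-sided exact p-value = sum of Bin(9,0.5) probabilities at or below the observed probability = 1.000000.
Step 5: alpha = 0.1. fail to reject H0.

n_eff = 9, pos = 5, neg = 4, p = 1.000000, fail to reject H0.


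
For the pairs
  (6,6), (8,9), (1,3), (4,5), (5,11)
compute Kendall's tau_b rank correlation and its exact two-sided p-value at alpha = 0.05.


Step 1: Enumerate the 10 unordered pairs (i,j) with i<j and classify each by sign(x_j-x_i) * sign(y_j-y_i).
  (1,2):dx=+2,dy=+3->C; (1,3):dx=-5,dy=-3->C; (1,4):dx=-2,dy=-1->C; (1,5):dx=-1,dy=+5->D
  (2,3):dx=-7,dy=-6->C; (2,4):dx=-4,dy=-4->C; (2,5):dx=-3,dy=+2->D; (3,4):dx=+3,dy=+2->C
  (3,5):dx=+4,dy=+8->C; (4,5):dx=+1,dy=+6->C
Step 2: C = 8, D = 2, total pairs = 10.
Step 3: tau = (C - D)/(n(n-1)/2) = (8 - 2)/10 = 0.600000.
Step 4: Exact two-sided p-value (enumerate n! = 120 permutations of y under H0): p = 0.233333.
Step 5: alpha = 0.05. fail to reject H0.

tau_b = 0.6000 (C=8, D=2), p = 0.233333, fail to reject H0.


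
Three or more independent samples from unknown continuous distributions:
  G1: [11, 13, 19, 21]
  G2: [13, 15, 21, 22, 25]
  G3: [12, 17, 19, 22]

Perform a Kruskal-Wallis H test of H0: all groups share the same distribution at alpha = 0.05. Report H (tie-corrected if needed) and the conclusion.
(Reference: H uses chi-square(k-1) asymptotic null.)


Step 1: Combine all N = 13 observations and assign midranks.
sorted (value, group, rank): (11,G1,1), (12,G3,2), (13,G1,3.5), (13,G2,3.5), (15,G2,5), (17,G3,6), (19,G1,7.5), (19,G3,7.5), (21,G1,9.5), (21,G2,9.5), (22,G2,11.5), (22,G3,11.5), (25,G2,13)
Step 2: Sum ranks within each group.
R_1 = 21.5 (n_1 = 4)
R_2 = 42.5 (n_2 = 5)
R_3 = 27 (n_3 = 4)
Step 3: H = 12/(N(N+1)) * sum(R_i^2/n_i) - 3(N+1)
     = 12/(13*14) * (21.5^2/4 + 42.5^2/5 + 27^2/4) - 3*14
     = 0.065934 * 659.062 - 42
     = 1.454670.
Step 4: Ties present; correction factor C = 1 - 24/(13^3 - 13) = 0.989011. Corrected H = 1.454670 / 0.989011 = 1.470833.
Step 5: Under H0, H ~ chi^2(2); p-value = 0.479306.
Step 6: alpha = 0.05. fail to reject H0.

H = 1.4708, df = 2, p = 0.479306, fail to reject H0.


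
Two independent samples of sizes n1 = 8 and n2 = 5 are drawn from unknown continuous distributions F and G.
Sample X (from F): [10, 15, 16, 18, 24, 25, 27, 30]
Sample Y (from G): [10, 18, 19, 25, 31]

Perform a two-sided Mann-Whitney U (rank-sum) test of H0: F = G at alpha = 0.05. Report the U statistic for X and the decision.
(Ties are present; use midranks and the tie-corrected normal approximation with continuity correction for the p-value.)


Step 1: Combine and sort all 13 observations; assign midranks.
sorted (value, group): (10,X), (10,Y), (15,X), (16,X), (18,X), (18,Y), (19,Y), (24,X), (25,X), (25,Y), (27,X), (30,X), (31,Y)
ranks: 10->1.5, 10->1.5, 15->3, 16->4, 18->5.5, 18->5.5, 19->7, 24->8, 25->9.5, 25->9.5, 27->11, 30->12, 31->13
Step 2: Rank sum for X: R1 = 1.5 + 3 + 4 + 5.5 + 8 + 9.5 + 11 + 12 = 54.5.
Step 3: U_X = R1 - n1(n1+1)/2 = 54.5 - 8*9/2 = 54.5 - 36 = 18.5.
       U_Y = n1*n2 - U_X = 40 - 18.5 = 21.5.
Step 4: Ties are present, so use the tie-corrected normal approximation (with continuity correction) for the p-value.
Step 5: p-value = 0.883138; compare to alpha = 0.05. fail to reject H0.

U_X = 18.5, p = 0.883138, fail to reject H0 at alpha = 0.05.


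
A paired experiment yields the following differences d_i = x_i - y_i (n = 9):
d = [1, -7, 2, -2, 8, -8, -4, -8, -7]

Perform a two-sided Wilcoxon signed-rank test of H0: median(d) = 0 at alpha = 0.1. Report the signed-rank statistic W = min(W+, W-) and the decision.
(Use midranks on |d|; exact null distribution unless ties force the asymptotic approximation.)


Step 1: Drop any zero differences (none here) and take |d_i|.
|d| = [1, 7, 2, 2, 8, 8, 4, 8, 7]
Step 2: Midrank |d_i| (ties get averaged ranks).
ranks: |1|->1, |7|->5.5, |2|->2.5, |2|->2.5, |8|->8, |8|->8, |4|->4, |8|->8, |7|->5.5
Step 3: Attach original signs; sum ranks with positive sign and with negative sign.
W+ = 1 + 2.5 + 8 = 11.5
W- = 5.5 + 2.5 + 8 + 4 + 8 + 5.5 = 33.5
(Check: W+ + W- = 45 should equal n(n+1)/2 = 45.)
Step 4: Test statistic W = min(W+, W-) = 11.5.
Step 5: Ties in |d|, so use the tie-corrected normal approximation.
        E[W] = n(n+1)/4 = 9*10/4 = 22.5.
        Tie groups: |d|=2 (t=2), |d|=7 (t=2), |d|=8 (t=3); sum(t^3 - t) = 36.
        Var[W] = n(n+1)(2n+1)/24 - sum(t^3-t)/48 = 1710/24 - 36/48 = 70.5.
        z = (W - E[W]) / sqrt(Var[W]) = (11.5 - 22.5) / 8.3964 = -1.3101.
        Two-sided p = 2*Phi(z) = 0.190168.
Step 6: alpha = 0.1. fail to reject H0.

W+ = 11.5, W- = 33.5, W = min = 11.5, p = 0.190168, fail to reject H0.


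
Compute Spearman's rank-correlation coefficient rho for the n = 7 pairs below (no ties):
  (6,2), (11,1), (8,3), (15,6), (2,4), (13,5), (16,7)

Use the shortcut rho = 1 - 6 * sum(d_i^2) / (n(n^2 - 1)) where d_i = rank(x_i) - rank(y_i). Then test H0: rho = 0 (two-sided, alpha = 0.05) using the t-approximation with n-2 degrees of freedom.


Step 1: Rank x and y separately (midranks; no ties here).
rank(x): 6->2, 11->4, 8->3, 15->6, 2->1, 13->5, 16->7
rank(y): 2->2, 1->1, 3->3, 6->6, 4->4, 5->5, 7->7
Step 2: d_i = R_x(i) - R_y(i); compute d_i^2.
  (2-2)^2=0, (4-1)^2=9, (3-3)^2=0, (6-6)^2=0, (1-4)^2=9, (5-5)^2=0, (7-7)^2=0
sum(d^2) = 18.
Step 3: rho = 1 - 6*18 / (7*(7^2 - 1)) = 1 - 108/336 = 0.678571.
Step 4: Under H0, t = rho * sqrt((n-2)/(1-rho^2)) = 2.0657 ~ t(5).
Step 5: Two-sided p-value from the t-distribution with 5 df = 0.093750.
Step 6: alpha = 0.05. fail to reject H0.

rho = 0.6786, p = 0.093750, fail to reject H0 at alpha = 0.05.


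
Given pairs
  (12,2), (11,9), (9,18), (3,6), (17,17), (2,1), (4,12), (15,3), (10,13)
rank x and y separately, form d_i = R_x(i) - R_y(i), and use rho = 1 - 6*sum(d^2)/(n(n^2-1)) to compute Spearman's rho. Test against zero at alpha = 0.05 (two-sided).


Step 1: Rank x and y separately (midranks; no ties here).
rank(x): 12->7, 11->6, 9->4, 3->2, 17->9, 2->1, 4->3, 15->8, 10->5
rank(y): 2->2, 9->5, 18->9, 6->4, 17->8, 1->1, 12->6, 3->3, 13->7
Step 2: d_i = R_x(i) - R_y(i); compute d_i^2.
  (7-2)^2=25, (6-5)^2=1, (4-9)^2=25, (2-4)^2=4, (9-8)^2=1, (1-1)^2=0, (3-6)^2=9, (8-3)^2=25, (5-7)^2=4
sum(d^2) = 94.
Step 3: rho = 1 - 6*94 / (9*(9^2 - 1)) = 1 - 564/720 = 0.216667.
Step 4: Under H0, t = rho * sqrt((n-2)/(1-rho^2)) = 0.5872 ~ t(7).
Step 5: Two-sided p-value from the t-distribution with 7 df = 0.575515.
Step 6: alpha = 0.05. fail to reject H0.

rho = 0.2167, p = 0.575515, fail to reject H0 at alpha = 0.05.


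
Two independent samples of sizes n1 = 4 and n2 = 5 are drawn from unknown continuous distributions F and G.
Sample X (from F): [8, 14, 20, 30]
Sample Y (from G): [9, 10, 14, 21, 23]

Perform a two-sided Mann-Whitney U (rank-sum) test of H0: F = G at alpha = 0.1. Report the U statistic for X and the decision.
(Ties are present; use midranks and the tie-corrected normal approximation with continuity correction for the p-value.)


Step 1: Combine and sort all 9 observations; assign midranks.
sorted (value, group): (8,X), (9,Y), (10,Y), (14,X), (14,Y), (20,X), (21,Y), (23,Y), (30,X)
ranks: 8->1, 9->2, 10->3, 14->4.5, 14->4.5, 20->6, 21->7, 23->8, 30->9
Step 2: Rank sum for X: R1 = 1 + 4.5 + 6 + 9 = 20.5.
Step 3: U_X = R1 - n1(n1+1)/2 = 20.5 - 4*5/2 = 20.5 - 10 = 10.5.
       U_Y = n1*n2 - U_X = 20 - 10.5 = 9.5.
Step 4: Ties are present, so use the tie-corrected normal approximation (with continuity correction) for the p-value.
Step 5: p-value = 1.000000; compare to alpha = 0.1. fail to reject H0.

U_X = 10.5, p = 1.000000, fail to reject H0 at alpha = 0.1.


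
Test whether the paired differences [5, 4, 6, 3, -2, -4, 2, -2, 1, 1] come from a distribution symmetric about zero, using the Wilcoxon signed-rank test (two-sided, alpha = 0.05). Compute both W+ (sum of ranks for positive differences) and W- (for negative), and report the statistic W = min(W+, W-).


Step 1: Drop any zero differences (none here) and take |d_i|.
|d| = [5, 4, 6, 3, 2, 4, 2, 2, 1, 1]
Step 2: Midrank |d_i| (ties get averaged ranks).
ranks: |5|->9, |4|->7.5, |6|->10, |3|->6, |2|->4, |4|->7.5, |2|->4, |2|->4, |1|->1.5, |1|->1.5
Step 3: Attach original signs; sum ranks with positive sign and with negative sign.
W+ = 9 + 7.5 + 10 + 6 + 4 + 1.5 + 1.5 = 39.5
W- = 4 + 7.5 + 4 = 15.5
(Check: W+ + W- = 55 should equal n(n+1)/2 = 55.)
Step 4: Test statistic W = min(W+, W-) = 15.5.
Step 5: Ties in |d|, so use the tie-corrected normal approximation.
        E[W] = n(n+1)/4 = 10*11/4 = 27.5.
        Tie groups: |d|=1 (t=2), |d|=2 (t=3), |d|=4 (t=2); sum(t^3 - t) = 36.
        Var[W] = n(n+1)(2n+1)/24 - sum(t^3-t)/48 = 2310/24 - 36/48 = 95.5.
        z = (W - E[W]) / sqrt(Var[W]) = (15.5 - 27.5) / 9.7724 = -1.2279.
        Two-sided p = 2*Phi(z) = 0.219467.
Step 6: alpha = 0.05. fail to reject H0.

W+ = 39.5, W- = 15.5, W = min = 15.5, p = 0.219467, fail to reject H0.
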